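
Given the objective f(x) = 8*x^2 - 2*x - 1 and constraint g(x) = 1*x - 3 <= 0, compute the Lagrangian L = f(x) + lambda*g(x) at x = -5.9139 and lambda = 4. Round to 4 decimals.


Step 1: Evaluate f(x).
f(-5.9139) = 8*(-5.9139)^2 - 2*(-5.9139) - 1 = 290.6215
Step 2: Evaluate g(x).
g(-5.9139) = 1*-5.9139 - 3 = -8.9139
Step 3: Compute Lagrangian.
L = 290.6215 + 4*-8.9139 = 254.9659


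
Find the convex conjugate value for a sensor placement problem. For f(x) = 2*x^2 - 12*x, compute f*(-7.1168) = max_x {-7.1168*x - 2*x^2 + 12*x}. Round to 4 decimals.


f*(y) = sup_x {y*x - a*x^2 - b*x} = sup_x {(y-b)*x - a*x^2}
FOC: (y - b) - 2a*x = 0 => x* = (y - b)/(2a)
x* = (-7.1168 + 12)/(2*2) = 1.2208
f*(-7.1168) = (y-b)^2/(4a) = (-7.1168 + 12)^2/(4*2)
= 23.8456/8 = 2.9807


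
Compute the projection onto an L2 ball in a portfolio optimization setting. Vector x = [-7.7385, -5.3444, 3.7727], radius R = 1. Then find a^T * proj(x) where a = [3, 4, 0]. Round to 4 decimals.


Step 1: Compute ||x|| (intermediates to 6 decimals).
||x|| = sqrt((-7.7385)^2 + (-5.3444)^2 + 3.7727^2) = 10.133127
Step 2: Project.
Since ||x|| > R, scale = R/||x|| = 1/10.133127 = 0.098686, proj(x) = scale * x
proj(x) = [-0.763682, -0.527417, 0.372313]
Step 3: Dot product.
a^T * proj(x) = 3*(-0.763682) + 4*(-0.527417) + 0*0.372313 = -4.4007


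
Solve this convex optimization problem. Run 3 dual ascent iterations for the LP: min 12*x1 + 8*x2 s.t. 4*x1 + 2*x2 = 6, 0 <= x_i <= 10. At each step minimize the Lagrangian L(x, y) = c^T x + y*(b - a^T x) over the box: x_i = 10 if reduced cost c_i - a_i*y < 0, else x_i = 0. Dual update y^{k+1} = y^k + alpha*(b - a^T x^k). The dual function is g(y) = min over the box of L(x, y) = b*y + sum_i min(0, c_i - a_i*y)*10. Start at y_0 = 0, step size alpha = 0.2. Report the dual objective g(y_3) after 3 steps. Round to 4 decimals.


Dual ascent for LP: min 12*x1 + 8*x2, 4*x1 + 2*x2 = 6, 0 <= x_i <= 10
Step 1: y^k = 0.0, reduced costs: (12.0, 8.0)
  x^k = (0.0, 0.0), subgradient = b - a^T x = 6.0
  y^{k+1} = 0.0 + 0.2*6.0 = 1.2
Step 2: y^k = 1.2, reduced costs: (7.2, 5.6)
  x^k = (0.0, 0.0), subgradient = b - a^T x = 6.0
  y^{k+1} = 1.2 + 0.2*6.0 = 2.4
Step 3: y^k = 2.4, reduced costs: (2.4, 3.2)
  x^k = (0.0, 0.0), subgradient = b - a^T x = 6.0
  y^{k+1} = 2.4 + 0.2*6.0 = 3.6
Dual objective at y_3 = 3.6: reduced costs (-2.4, 0.8), box minimizer x = (10.0, 0.0)
g(y_3) = b*y + (c1 - a1*y)*x1 + (c2 - a2*y)*x2 = 6*3.6 + (-2.4)*10.0 + 0.8*0.0 = 21.6 - 24.0 + 0.0 = -2.4


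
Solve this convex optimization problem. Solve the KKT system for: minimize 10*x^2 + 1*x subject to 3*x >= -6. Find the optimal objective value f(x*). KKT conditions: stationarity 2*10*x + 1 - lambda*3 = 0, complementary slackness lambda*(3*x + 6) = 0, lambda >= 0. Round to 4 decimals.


Step 1: Try lambda = 0 (constraint inactive).
Stationarity: 2*10*x + 1 = 0
x* = -1/(2*10) = -0.05
Check constraint: 3*-0.05 = -0.15 >= -6 -- satisfied.
Step 2: Compute optimal value.
f(x*) = 10*(-0.05)^2 + 1*(-0.05) = -0.025


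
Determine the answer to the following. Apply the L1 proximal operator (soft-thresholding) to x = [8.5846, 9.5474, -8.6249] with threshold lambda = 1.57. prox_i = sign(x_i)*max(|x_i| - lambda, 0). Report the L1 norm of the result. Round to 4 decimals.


Soft-thresholding with lambda = 1.57:
prox(8.5846) = sign(8.5846)*max(|8.5846| - 1.57, 0) = 7.0146
prox(9.5474) = sign(9.5474)*max(|9.5474| - 1.57, 0) = 7.9774
prox(-8.6249) = sign(-8.6249)*max(|-8.6249| - 1.57, 0) = -7.0549
prox(x) = [7.0146, 7.9774, -7.0549]
||prox(x)||_1 = 7.0146 + 7.9774 + 7.0549 = 22.0469


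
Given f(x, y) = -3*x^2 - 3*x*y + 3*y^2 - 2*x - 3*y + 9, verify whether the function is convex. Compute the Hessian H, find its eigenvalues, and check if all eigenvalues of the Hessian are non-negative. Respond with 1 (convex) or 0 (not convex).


The Hessian of f(x,y) = -3*x^2 - 3*x*y + 3*y^2 - 2*x - 3*y + 9 is:
H = [[-6, -3], [-3, 6]]
Trace = -6 + 6 = 0
Determinant = -6*6 - (-3)^2 = -45
Discriminant = (0)^2 - 4*-45 = 180.0
Eigenvalues: lambda_1 = -6.7082, lambda_2 = 6.7082
The function is not convex.

0


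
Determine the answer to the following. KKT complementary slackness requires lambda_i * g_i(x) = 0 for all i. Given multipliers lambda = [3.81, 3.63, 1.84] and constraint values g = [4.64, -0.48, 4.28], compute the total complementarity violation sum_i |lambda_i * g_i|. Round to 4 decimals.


KKT complementary slackness check:
lambda_1 * g_1 = 3.81 * 4.64 = 17.6784
lambda_2 * g_2 = 3.63 * -0.48 = -1.7424
lambda_3 * g_3 = 1.84 * 4.28 = 7.8752
Total violation = 17.6784 + 1.7424 + 7.8752 = 27.296


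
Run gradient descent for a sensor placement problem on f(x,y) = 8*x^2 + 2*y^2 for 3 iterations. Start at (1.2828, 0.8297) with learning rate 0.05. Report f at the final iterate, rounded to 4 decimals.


Gradient descent on f(x,y) = 8*x^2 + 2*y^2.
Starting point: (1.2828, 0.8297), alpha = 0.05
Step 1: grad_x = 2*8*1.2828 = 20.5248, grad_y = 2*2*0.8297 = 3.3188
  x_1 = 1.2828 - 0.05*20.5248 = 0.2566
  y_1 = 0.8297 - 0.05*3.3188 = 0.6638
Step 2: grad_x = 2*8*0.2566 = 4.105, grad_y = 2*2*0.6638 = 2.655
  x_2 = 0.2566 - 0.05*4.105 = 0.0513
  y_2 = 0.6638 - 0.05*2.655 = 0.531
Step 3: grad_x = 2*8*0.0513 = 0.821, grad_y = 2*2*0.531 = 2.124
  x_3 = 0.0513 - 0.05*0.821 = 0.0103
  y_3 = 0.531 - 0.05*2.124 = 0.4248
f(0.0103, 0.4248) = 8*0.0103^2 + 2*0.4248^2 = 0.3618


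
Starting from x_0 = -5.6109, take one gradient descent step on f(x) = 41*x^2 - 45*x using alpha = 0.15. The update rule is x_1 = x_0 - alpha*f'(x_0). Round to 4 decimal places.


We compute the gradient at x_0 and apply the update.
f'(x) = 82*x - 45
f'(-5.6109) = 82*-5.6109 - 45 = -505.0938
x_1 = -5.6109 - 0.15*-505.0938 = 70.1532


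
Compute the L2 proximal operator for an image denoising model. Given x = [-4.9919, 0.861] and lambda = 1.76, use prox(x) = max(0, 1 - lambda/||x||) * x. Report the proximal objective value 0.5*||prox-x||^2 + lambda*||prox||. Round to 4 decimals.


Step 1: Compute ||x||.
||x|| = 5.0656
Step 2: Compute scaling factor.
scale = max(0, 1 - 1.76/5.0656) = 0.6526
Step 3: prox(x) = [-3.2575, 0.5619]
||prox(x)|| = 3.3056
Step 4: Proximal objective.
0.5*||prox-x||^2 = 1.5488
lambda*||prox|| = 5.8179
Total = 7.3667


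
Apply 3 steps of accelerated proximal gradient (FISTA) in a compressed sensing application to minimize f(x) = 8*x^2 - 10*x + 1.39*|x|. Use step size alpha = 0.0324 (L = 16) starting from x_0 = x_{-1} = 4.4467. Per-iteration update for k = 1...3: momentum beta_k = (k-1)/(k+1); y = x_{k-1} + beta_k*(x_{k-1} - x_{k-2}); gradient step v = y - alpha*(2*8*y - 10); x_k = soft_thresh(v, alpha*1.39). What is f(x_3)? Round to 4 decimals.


FISTA on f(x) = 8*x^2 - 10*x + 1.39*|x|
L = 16, alpha = 0.0324
Iteration 1: beta = 0.0, y = 4.4467 + 0.0*(4.4467 - 4.4467) = 4.4467
  grad(y) = 61.1472, v = y - alpha*grad = 2.4655
  prox(v) = soft_thresh(2.4655, 0.045) = 2.4205
Iteration 2: beta = 0.3333, y = 2.4205 + 0.3333*(2.4205 - 4.4467) = 1.7451
  grad(y) = 17.9215, v = y - alpha*grad = 1.1644
  prox(v) = soft_thresh(1.1644, 0.045) = 1.1194
Iteration 3: beta = 0.5, y = 1.1194 + 0.5*(1.1194 - 2.4205) = 0.4689
  grad(y) = -2.4983, v = y - alpha*grad = 0.5498
  prox(v) = soft_thresh(0.5498, 0.045) = 0.5048
f(x_3) = 8*0.5048^2 - 10*0.5048 + 1.39*|0.5048| = -2.3077


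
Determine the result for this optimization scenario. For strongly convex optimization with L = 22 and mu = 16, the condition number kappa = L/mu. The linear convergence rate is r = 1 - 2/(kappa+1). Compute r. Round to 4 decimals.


Step 1: Compute the condition number.
kappa = L/mu = 22/16 = 1.375
Step 2: Compute the convergence rate.
r = 1 - 2/(kappa + 1) = 1 - 2*mu/(L + mu) = (L - mu)/(L + mu) = 6/38 = 0.1579


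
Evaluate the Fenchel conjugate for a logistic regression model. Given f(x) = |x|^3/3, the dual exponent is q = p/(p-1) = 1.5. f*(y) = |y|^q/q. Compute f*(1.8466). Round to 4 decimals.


The conjugate exponent q satisfies 1/p + 1/q = 1.
p = 3, so q = 3/(3 - 1) = 1.5
|y|^q = 1.8466^1.5 = 2.5093
f*(1.8466) = 2.5093 / 1.5 = 1.6729


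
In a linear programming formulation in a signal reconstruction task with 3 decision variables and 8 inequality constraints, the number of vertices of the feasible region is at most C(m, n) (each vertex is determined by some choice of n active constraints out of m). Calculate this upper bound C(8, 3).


Each vertex corresponds to some choice of n active constraints out of m, so the number of vertices is at most C(m, n) = m! / (n!(m-n)!).
m = 8, n = 3
Numerator: 8 * 7 * 6
Denominator: 3! = 6
C(8, 3) = 56


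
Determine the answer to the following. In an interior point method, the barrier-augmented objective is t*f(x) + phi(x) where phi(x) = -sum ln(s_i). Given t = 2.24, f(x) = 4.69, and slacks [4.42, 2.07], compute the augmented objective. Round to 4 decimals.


Step 1: Compute log-barrier.
ln values: [1.4861, 0.7275]
phi = -(1.4861 + 0.7275) = -2.2137
Step 2: Compute augmented objective.
t*f(x) = 2.24*4.69 = 10.5056
Total = 10.5056 - 2.2137 = 8.2919


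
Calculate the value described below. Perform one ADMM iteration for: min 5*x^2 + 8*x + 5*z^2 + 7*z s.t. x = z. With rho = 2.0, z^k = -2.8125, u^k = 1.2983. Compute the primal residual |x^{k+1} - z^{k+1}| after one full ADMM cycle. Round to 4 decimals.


ADMM iteration with rho = 2.0, z^k = -2.8125, u^k = 1.2983
Step 1: x-update.
Minimize 5*x^2 + 8*x + (2.0/2)*(x + 2.8125 + 1.2983)^2
FOC: (2*5 + 2.0)*x = -8 + 2.0*(-2.8125 - 1.2983)
x^{k+1} = -1.3518
Step 2: z-update.
Minimize 5*z^2 + 7*z + (2.0/2)*(-1.3518 - z + 1.2983)^2
FOC: (2*5 + 2.0)*z = -7 + 2.0*(-1.3518 + 1.2983)
z^{k+1} = -0.5923
Step 3: u-update.
u^{k+1} = 1.2983 - 1.3518 + 0.5923 = 0.5388
Step 4: Primal residual = |-1.3518 + 0.5923| = 0.7596


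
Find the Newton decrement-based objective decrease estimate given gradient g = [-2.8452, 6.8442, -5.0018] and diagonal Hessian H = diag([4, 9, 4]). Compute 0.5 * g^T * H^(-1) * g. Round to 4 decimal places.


Step 1: H is diagonal, so H^(-1) * g = [-0.7113, 0.7605, -1.2505].
Step 2: g^T H^(-1) g = sum_i g_i^2 / H_ii
  = (-2.8452)^2/4 + (6.8442)^2/9 + (-5.0018)^2/4
  = 2.0238 + 5.2048 + 6.2545 = 13.4831
Step 3: Objective decrease = 0.5 * g^T H^(-1) g = 6.7415


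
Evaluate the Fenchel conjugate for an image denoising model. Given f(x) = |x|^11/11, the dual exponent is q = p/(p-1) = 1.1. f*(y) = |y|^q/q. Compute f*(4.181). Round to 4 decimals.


The conjugate exponent q satisfies 1/p + 1/q = 1.
p = 11, so q = 11/(11 - 1) = 1.1
|y|^q = 4.181^1.1 = 4.824
f*(4.181) = 4.824 / 1.1 = 4.3855


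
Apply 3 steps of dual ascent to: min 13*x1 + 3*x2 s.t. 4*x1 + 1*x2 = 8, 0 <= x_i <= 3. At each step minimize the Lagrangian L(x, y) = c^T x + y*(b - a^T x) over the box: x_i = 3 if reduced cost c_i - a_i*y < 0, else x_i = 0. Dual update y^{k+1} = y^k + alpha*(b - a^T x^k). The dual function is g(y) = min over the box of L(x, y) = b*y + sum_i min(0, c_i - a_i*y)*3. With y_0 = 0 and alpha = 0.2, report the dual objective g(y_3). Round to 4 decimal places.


Dual ascent for LP: min 13*x1 + 3*x2, 4*x1 + 1*x2 = 8, 0 <= x_i <= 3
Step 1: y^k = 0.0, reduced costs: (13.0, 3.0)
  x^k = (0.0, 0.0), subgradient = b - a^T x = 8.0
  y^{k+1} = 0.0 + 0.2*8.0 = 1.6
Step 2: y^k = 1.6, reduced costs: (6.6, 1.4)
  x^k = (0.0, 0.0), subgradient = b - a^T x = 8.0
  y^{k+1} = 1.6 + 0.2*8.0 = 3.2
Step 3: y^k = 3.2, reduced costs: (0.2, -0.2)
  x^k = (0.0, 3.0), subgradient = b - a^T x = 5.0
  y^{k+1} = 3.2 + 0.2*5.0 = 4.2
Dual objective at y_3 = 4.2: reduced costs (-3.8, -1.2), box minimizer x = (3.0, 3.0)
g(y_3) = b*y + (c1 - a1*y)*x1 + (c2 - a2*y)*x2 = 8*4.2 + (-3.8)*3.0 + (-1.2)*3.0 = 33.6 - 11.4 - 3.6 = 18.6


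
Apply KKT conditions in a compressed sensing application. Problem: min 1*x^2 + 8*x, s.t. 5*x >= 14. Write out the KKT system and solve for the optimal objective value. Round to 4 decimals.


Step 1: Try lambda = 0 (constraint inactive).
x_unc = -8/(2*1) = -4.0
Check: 5*-4.0 = -20.0 < 14 -- violated!
Step 2: Constraint must be active: 5*x = 14
x* = 14/5 = 2.8
lambda = (2*1*2.8 + 8)/5 = 2.72
Step 3: Compute optimal value.
f(x*) = 1*2.8^2 + 8*2.8 = 30.24


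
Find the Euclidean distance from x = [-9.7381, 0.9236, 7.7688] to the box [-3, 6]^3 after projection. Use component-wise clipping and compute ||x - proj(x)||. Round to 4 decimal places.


Project each component onto [-3, 6].
clip(-9.7381) = -3.0, clip(0.9236) = 0.9236, clip(7.7688) = 6.0
Projection = [-3.0, 0.9236, 6.0]
Squared diffs: [45.402, 0.0, 3.1287]
Distance = sqrt(48.5307) = 6.9664


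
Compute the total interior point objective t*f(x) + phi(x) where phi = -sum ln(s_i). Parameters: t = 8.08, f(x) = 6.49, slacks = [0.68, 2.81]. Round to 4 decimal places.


Step 1: Compute log-barrier.
ln values: [-0.3857, 1.0332]
phi = -(-0.3857 + 1.0332) = -0.6475
Step 2: Compute augmented objective.
t*f(x) = 8.08*6.49 = 52.4392
Total = 52.4392 - 0.6475 = 51.7917


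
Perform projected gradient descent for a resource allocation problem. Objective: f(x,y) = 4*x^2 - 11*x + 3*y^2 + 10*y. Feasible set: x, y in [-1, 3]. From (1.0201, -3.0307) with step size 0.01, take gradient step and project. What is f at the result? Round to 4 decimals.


Step 1: Compute gradient at (1.0201, -3.0307).
grad_x = 2*4*1.0201 - 11 = -2.8392
grad_y = 2*3*-3.0307 + 10 = -8.1842
Step 2: Gradient step.
x_raw = 1.0201 - 0.01*-2.8392 = 1.0485
y_raw = -3.0307 - 0.01*-8.1842 = -2.9489
Step 3: Project onto [-1, 3].
x_proj = clip(1.0485) = 1.0485
y_proj = clip(-2.9489) = -1.0
Step 4: Evaluate f.
f(1.0485, -1.0) = -14.1361


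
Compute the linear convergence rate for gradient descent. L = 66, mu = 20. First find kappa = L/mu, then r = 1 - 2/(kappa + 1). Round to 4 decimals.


Step 1: Compute the condition number.
kappa = L/mu = 66/20 = 3.3
Step 2: Compute the convergence rate.
r = 1 - 2/(kappa + 1) = 1 - 2*mu/(L + mu) = (L - mu)/(L + mu) = 46/86 = 0.5349


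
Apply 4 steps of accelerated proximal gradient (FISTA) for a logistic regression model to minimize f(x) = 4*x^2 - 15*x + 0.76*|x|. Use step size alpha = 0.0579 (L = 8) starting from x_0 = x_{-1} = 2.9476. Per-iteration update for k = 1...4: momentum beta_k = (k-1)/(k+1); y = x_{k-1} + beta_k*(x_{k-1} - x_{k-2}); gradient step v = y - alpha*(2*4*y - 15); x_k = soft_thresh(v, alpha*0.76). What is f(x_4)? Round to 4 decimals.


FISTA on f(x) = 4*x^2 - 15*x + 0.76*|x|
L = 8, alpha = 0.0579
Iteration 1: beta = 0.0, y = 2.9476 + 0.0*(2.9476 - 2.9476) = 2.9476
  grad(y) = 8.5808, v = y - alpha*grad = 2.4508
  prox(v) = soft_thresh(2.4508, 0.044) = 2.4068
Iteration 2: beta = 0.3333, y = 2.4068 + 0.3333*(2.4068 - 2.9476) = 2.2265
  grad(y) = 2.8119, v = y - alpha*grad = 2.0637
  prox(v) = soft_thresh(2.0637, 0.044) = 2.0197
Iteration 3: beta = 0.5, y = 2.0197 + 0.5*(2.0197 - 2.4068) = 1.8261
  grad(y) = -0.391, v = y - alpha*grad = 1.8488
  prox(v) = soft_thresh(1.8488, 0.044) = 1.8048
Iteration 4: beta = 0.6, y = 1.8048 + 0.6*(1.8048 - 2.0197) = 1.6758
  grad(y) = -1.5935, v = y - alpha*grad = 1.7681
  prox(v) = soft_thresh(1.7681, 0.044) = 1.7241
f(x_4) = 4*1.7241^2 - 15*1.7241 + 0.76*|1.7241| = -12.6611


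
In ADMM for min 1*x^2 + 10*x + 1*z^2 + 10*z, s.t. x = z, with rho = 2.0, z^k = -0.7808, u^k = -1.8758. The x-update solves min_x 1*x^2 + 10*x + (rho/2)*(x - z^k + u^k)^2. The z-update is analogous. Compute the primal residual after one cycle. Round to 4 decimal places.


ADMM iteration with rho = 2.0, z^k = -0.7808, u^k = -1.8758
Step 1: x-update.
Minimize 1*x^2 + 10*x + (2.0/2)*(x + 0.7808 - 1.8758)^2
FOC: (2*1 + 2.0)*x = -10 + 2.0*(-0.7808 + 1.8758)
x^{k+1} = -1.9525
Step 2: z-update.
Minimize 1*z^2 + 10*z + (2.0/2)*(-1.9525 - z - 1.8758)^2
FOC: (2*1 + 2.0)*z = -10 + 2.0*(-1.9525 - 1.8758)
z^{k+1} = -4.4142
Step 3: u-update.
u^{k+1} = -1.8758 - 1.9525 + 4.4142 = 0.5859
Step 4: Primal residual = |-1.9525 + 4.4142| = 2.4617


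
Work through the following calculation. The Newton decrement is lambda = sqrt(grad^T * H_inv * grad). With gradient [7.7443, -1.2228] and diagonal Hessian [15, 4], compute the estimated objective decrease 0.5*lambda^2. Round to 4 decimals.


Step 1: H is diagonal, so H^(-1) * g = [0.5163, -0.3057].
Step 2: g^T H^(-1) g = sum_i g_i^2 / H_ii
  = (7.7443)^2/15 + (-1.2228)^2/4
  = 3.9983 + 0.3738 = 4.3721
Step 3: Objective decrease = 0.5 * g^T H^(-1) g = 2.186


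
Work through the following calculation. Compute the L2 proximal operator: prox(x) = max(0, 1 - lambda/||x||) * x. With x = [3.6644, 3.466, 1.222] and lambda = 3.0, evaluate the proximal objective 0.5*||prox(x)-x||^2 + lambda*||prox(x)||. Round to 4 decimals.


Step 1: Compute ||x||.
||x|| = 5.1898
Step 2: Compute scaling factor.
scale = max(0, 1 - 3.0/5.1898) = 0.4219
Step 3: prox(x) = [1.5462, 1.4625, 0.5156]
||prox(x)|| = 2.1898
Step 4: Proximal objective.
0.5*||prox-x||^2 = 4.5
lambda*||prox|| = 6.5694
Total = 11.0695


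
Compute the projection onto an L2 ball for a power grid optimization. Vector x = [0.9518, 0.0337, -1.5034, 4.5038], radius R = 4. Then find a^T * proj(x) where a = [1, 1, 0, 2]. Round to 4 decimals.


Step 1: Compute ||x|| (intermediates to 6 decimals).
||x|| = sqrt(0.9518^2 + 0.0337^2 + (-1.5034)^2 + 4.5038^2) = 4.842673
Step 2: Project.
Since ||x|| > R, scale = R/||x|| = 4/4.842673 = 0.82599, proj(x) = scale * x
proj(x) = [0.786177, 0.027836, -1.241793, 3.720094]
Step 3: Dot product.
a^T * proj(x) = 1*0.786177 + 1*0.027836 + 0*(-1.241793) + 2*3.720094 = 8.2542


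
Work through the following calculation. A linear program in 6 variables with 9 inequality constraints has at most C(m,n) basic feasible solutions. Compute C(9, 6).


Each vertex corresponds to some choice of n active constraints out of m, so the number of vertices is at most C(m, n) = m! / (n!(m-n)!).
m = 9, n = 6
Numerator: 9 * 8 * 7 * 6 * 5 * 4
Denominator: 6! = 720
C(9, 6) = 84


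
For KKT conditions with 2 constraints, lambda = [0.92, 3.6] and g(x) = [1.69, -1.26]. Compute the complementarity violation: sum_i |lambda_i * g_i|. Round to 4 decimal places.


KKT complementary slackness check:
lambda_1 * g_1 = 0.92 * 1.69 = 1.5548
lambda_2 * g_2 = 3.6 * -1.26 = -4.536
Total violation = 1.5548 + 4.536 = 6.0908


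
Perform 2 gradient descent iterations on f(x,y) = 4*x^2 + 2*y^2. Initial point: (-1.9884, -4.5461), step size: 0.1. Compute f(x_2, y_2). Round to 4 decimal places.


Gradient descent on f(x,y) = 4*x^2 + 2*y^2.
Starting point: (-1.9884, -4.5461), alpha = 0.1
Step 1: grad_x = 2*4*-1.9884 = -15.9072, grad_y = 2*2*-4.5461 = -18.1844
  x_1 = -1.9884 - 0.1*-15.9072 = -0.3977
  y_1 = -4.5461 - 0.1*-18.1844 = -2.7277
Step 2: grad_x = 2*4*-0.3977 = -3.1814, grad_y = 2*2*-2.7277 = -10.9106
  x_2 = -0.3977 - 0.1*-3.1814 = -0.0795
  y_2 = -2.7277 - 0.1*-10.9106 = -1.6366
f(-0.0795, -1.6366) = 4*(-0.0795)^2 + 2*(-1.6366)^2 = 5.3822


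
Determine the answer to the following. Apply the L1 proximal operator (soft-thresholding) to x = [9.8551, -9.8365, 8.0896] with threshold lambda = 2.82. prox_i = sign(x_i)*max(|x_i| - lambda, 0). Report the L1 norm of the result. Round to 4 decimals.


Soft-thresholding with lambda = 2.82:
prox(9.8551) = sign(9.8551)*max(|9.8551| - 2.82, 0) = 7.0351
prox(-9.8365) = sign(-9.8365)*max(|-9.8365| - 2.82, 0) = -7.0165
prox(8.0896) = sign(8.0896)*max(|8.0896| - 2.82, 0) = 5.2696
prox(x) = [7.0351, -7.0165, 5.2696]
||prox(x)||_1 = 7.0351 + 7.0165 + 5.2696 = 19.3212


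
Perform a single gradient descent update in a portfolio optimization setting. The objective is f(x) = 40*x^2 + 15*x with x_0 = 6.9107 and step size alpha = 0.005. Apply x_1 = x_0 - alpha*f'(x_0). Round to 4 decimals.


We compute the gradient at x_0 and apply the update.
f'(x) = 80*x + 15
f'(6.9107) = 80*6.9107 + 15 = 567.856
x_1 = 6.9107 - 0.005*567.856 = 4.0714


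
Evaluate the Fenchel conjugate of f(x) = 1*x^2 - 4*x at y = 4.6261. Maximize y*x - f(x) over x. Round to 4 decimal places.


f*(y) = sup_x {y*x - a*x^2 - b*x} = sup_x {(y-b)*x - a*x^2}
FOC: (y - b) - 2a*x = 0 => x* = (y - b)/(2a)
x* = (4.6261 + 4)/(2*1) = 4.3131
f*(4.6261) = (y-b)^2/(4a) = (4.6261 + 4)^2/(4*1)
= 74.4096/4 = 18.6024


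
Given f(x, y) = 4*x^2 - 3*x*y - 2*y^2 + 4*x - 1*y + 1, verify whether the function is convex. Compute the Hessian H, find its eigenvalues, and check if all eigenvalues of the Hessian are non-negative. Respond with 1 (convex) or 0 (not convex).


The Hessian of f(x,y) = 4*x^2 - 3*x*y - 2*y^2 + 4*x - 1*y + 1 is:
H = [[8, -3], [-3, -4]]
Trace = 8 - 4 = 4
Determinant = 8*-4 - (-3)^2 = -41
Discriminant = (4)^2 - 4*-41 = 180.0
Eigenvalues: lambda_1 = -4.7082, lambda_2 = 8.7082
The function is not convex.

0


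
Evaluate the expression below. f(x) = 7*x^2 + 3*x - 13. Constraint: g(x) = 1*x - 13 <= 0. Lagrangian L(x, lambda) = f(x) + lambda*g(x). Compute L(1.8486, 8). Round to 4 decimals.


Step 1: Evaluate f(x).
f(1.8486) = 7*1.8486^2 + 3*1.8486 - 13 = 16.4671
Step 2: Evaluate g(x).
g(1.8486) = 1*1.8486 - 13 = -11.1514
Step 3: Compute Lagrangian.
L = 16.4671 + 8*-11.1514 = -72.7441


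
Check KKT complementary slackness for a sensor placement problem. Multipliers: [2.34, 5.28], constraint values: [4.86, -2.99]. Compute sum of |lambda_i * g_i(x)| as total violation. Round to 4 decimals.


KKT complementary slackness check:
lambda_1 * g_1 = 2.34 * 4.86 = 11.3724
lambda_2 * g_2 = 5.28 * -2.99 = -15.7872
Total violation = 11.3724 + 15.7872 = 27.1596


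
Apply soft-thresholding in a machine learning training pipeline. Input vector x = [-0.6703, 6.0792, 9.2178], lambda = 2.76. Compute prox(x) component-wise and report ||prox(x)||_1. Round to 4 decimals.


Soft-thresholding with lambda = 2.76:
prox(-0.6703) = sign(-0.6703)*max(|-0.6703| - 2.76, 0) = 0.0
prox(6.0792) = sign(6.0792)*max(|6.0792| - 2.76, 0) = 3.3192
prox(9.2178) = sign(9.2178)*max(|9.2178| - 2.76, 0) = 6.4578
prox(x) = [0.0, 3.3192, 6.4578]
||prox(x)||_1 = 0.0 + 3.3192 + 6.4578 = 9.777


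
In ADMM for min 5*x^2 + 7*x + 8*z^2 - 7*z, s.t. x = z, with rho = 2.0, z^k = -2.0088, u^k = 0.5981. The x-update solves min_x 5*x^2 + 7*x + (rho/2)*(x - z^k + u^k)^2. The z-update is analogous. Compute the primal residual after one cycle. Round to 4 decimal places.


ADMM iteration with rho = 2.0, z^k = -2.0088, u^k = 0.5981
Step 1: x-update.
Minimize 5*x^2 + 7*x + (2.0/2)*(x + 2.0088 + 0.5981)^2
FOC: (2*5 + 2.0)*x = -7 + 2.0*(-2.0088 - 0.5981)
x^{k+1} = -1.0178
Step 2: z-update.
Minimize 8*z^2 - 7*z + (2.0/2)*(-1.0178 - z + 0.5981)^2
FOC: (2*8 + 2.0)*z = 7 + 2.0*(-1.0178 + 0.5981)
z^{k+1} = 0.3423
Step 3: u-update.
u^{k+1} = 0.5981 - 1.0178 - 0.3423 = -0.762
Step 4: Primal residual = |-1.0178 - 0.3423| = 1.3601


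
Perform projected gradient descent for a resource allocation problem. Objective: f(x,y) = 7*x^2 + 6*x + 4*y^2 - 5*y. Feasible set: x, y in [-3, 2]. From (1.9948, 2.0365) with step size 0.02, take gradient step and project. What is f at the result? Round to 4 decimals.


Step 1: Compute gradient at (1.9948, 2.0365).
grad_x = 2*7*1.9948 + 6 = 33.9272
grad_y = 2*4*2.0365 - 5 = 11.292
Step 2: Gradient step.
x_raw = 1.9948 - 0.02*33.9272 = 1.3163
y_raw = 2.0365 - 0.02*11.292 = 1.8107
Step 3: Project onto [-3, 2].
x_proj = clip(1.3163) = 1.3163
y_proj = clip(1.8107) = 1.8107
Step 4: Evaluate f.
f(1.3163, 1.8107) = 24.0859


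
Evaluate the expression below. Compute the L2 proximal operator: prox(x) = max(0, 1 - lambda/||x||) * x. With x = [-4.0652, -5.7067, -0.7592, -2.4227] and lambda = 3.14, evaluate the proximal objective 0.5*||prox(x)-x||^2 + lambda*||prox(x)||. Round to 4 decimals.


Step 1: Compute ||x||.
||x|| = 7.4524
Step 2: Compute scaling factor.
scale = max(0, 1 - 3.14/7.4524) = 0.5787
Step 3: prox(x) = [-2.3524, -3.3022, -0.4393, -1.4019]
||prox(x)|| = 4.3124
Step 4: Proximal objective.
0.5*||prox-x||^2 = 4.9298
lambda*||prox|| = 13.5409
Total = 18.4707


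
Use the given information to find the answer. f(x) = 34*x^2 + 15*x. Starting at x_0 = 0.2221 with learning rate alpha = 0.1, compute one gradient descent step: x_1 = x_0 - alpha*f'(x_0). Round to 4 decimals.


We compute the gradient at x_0 and apply the update.
f'(x) = 68*x + 15
f'(0.2221) = 68*0.2221 + 15 = 30.1028
x_1 = 0.2221 - 0.1*30.1028 = -2.7882


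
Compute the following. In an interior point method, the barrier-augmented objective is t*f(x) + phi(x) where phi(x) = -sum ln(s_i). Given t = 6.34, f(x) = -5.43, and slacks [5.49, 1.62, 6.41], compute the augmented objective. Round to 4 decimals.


Step 1: Compute log-barrier.
ln values: [1.7029, 0.4824, 1.8579]
phi = -(1.7029 + 0.4824 + 1.8579) = -4.0432
Step 2: Compute augmented objective.
t*f(x) = 6.34*-5.43 = -34.4262
Total = -34.4262 - 4.0432 = -38.4694


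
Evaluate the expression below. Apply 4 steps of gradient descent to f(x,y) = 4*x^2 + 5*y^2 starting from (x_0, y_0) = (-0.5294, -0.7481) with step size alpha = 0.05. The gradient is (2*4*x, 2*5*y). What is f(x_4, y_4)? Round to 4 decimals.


Gradient descent on f(x,y) = 4*x^2 + 5*y^2.
Starting point: (-0.5294, -0.7481), alpha = 0.05
Step 1: grad_x = 2*4*-0.5294 = -4.2352, grad_y = 2*5*-0.7481 = -7.481
  x_1 = -0.5294 - 0.05*-4.2352 = -0.3176
  y_1 = -0.7481 - 0.05*-7.481 = -0.3741
Step 2: grad_x = 2*4*-0.3176 = -2.5411, grad_y = 2*5*-0.3741 = -3.7405
  x_2 = -0.3176 - 0.05*-2.5411 = -0.1906
  y_2 = -0.3741 - 0.05*-3.7405 = -0.187
Step 3: grad_x = 2*4*-0.1906 = -1.5247, grad_y = 2*5*-0.187 = -1.8703
  x_3 = -0.1906 - 0.05*-1.5247 = -0.1144
  y_3 = -0.187 - 0.05*-1.8703 = -0.0935
Step 4: grad_x = 2*4*-0.1144 = -0.9148, grad_y = 2*5*-0.0935 = -0.9351
  x_4 = -0.1144 - 0.05*-0.9148 = -0.0686
  y_4 = -0.0935 - 0.05*-0.9351 = -0.0468
f(-0.0686, -0.0468) = 4*(-0.0686)^2 + 5*(-0.0468)^2 = 0.0298


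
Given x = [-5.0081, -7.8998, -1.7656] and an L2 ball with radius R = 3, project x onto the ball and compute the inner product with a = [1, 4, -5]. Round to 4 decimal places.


Step 1: Compute ||x|| (intermediates to 6 decimals).
||x|| = sqrt((-5.0081)^2 + (-7.8998)^2 + (-1.7656)^2) = 9.518679
Step 2: Project.
Since ||x|| > R, scale = R/||x|| = 3/9.518679 = 0.31517, proj(x) = scale * x
proj(x) = [-1.578403, -2.48978, -0.556464]
Step 3: Dot product.
a^T * proj(x) = 1*(-1.578403) + 4*(-2.48978) - 5*(-0.556464) = -8.7552


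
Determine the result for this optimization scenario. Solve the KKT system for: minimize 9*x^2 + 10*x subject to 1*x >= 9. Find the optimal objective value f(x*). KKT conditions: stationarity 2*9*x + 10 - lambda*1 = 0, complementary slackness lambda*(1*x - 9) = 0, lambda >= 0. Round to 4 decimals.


Step 1: Try lambda = 0 (constraint inactive).
x_unc = -10/(2*9) = -0.5556
Check: 1*-0.5556 = -0.5556 < 9 -- violated!
Step 2: Constraint must be active: 1*x = 9
x* = 9/1 = 9.0
lambda = (2*9*9.0 + 10)/1 = 172.0
Step 3: Compute optimal value.
f(x*) = 9*9.0^2 + 10*9.0 = 819.0


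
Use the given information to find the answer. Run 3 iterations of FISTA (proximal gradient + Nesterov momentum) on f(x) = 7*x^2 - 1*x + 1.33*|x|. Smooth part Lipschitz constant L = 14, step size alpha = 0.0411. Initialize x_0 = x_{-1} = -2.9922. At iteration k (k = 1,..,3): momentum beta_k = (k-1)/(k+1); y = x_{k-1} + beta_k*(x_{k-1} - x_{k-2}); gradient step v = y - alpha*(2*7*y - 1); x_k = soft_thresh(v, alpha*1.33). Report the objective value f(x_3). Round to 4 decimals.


FISTA on f(x) = 7*x^2 - 1*x + 1.33*|x|
L = 14, alpha = 0.0411
Iteration 1: beta = 0.0, y = -2.9922 + 0.0*(-2.9922 + 2.9922) = -2.9922
  grad(y) = -42.8908, v = y - alpha*grad = -1.2294
  prox(v) = soft_thresh(-1.2294, 0.0547) = -1.1747
Iteration 2: beta = 0.3333, y = -1.1747 + 0.3333*(-1.1747 + 2.9922) = -0.5689
  grad(y) = -8.9646, v = y - alpha*grad = -0.2005
  prox(v) = soft_thresh(-0.2005, 0.0547) = -0.1458
Iteration 3: beta = 0.5, y = -0.1458 + 0.5*(-0.1458 + 1.1747) = 0.3687
  grad(y) = 4.1614, v = y - alpha*grad = 0.1976
  prox(v) = soft_thresh(0.1976, 0.0547) = 0.143
f(x_3) = 7*0.143^2 - 1*0.143 + 1.33*|0.143| = 0.1903


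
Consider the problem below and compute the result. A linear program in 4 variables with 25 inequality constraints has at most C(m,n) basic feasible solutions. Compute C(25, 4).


Each vertex corresponds to some choice of n active constraints out of m, so the number of vertices is at most C(m, n) = m! / (n!(m-n)!).
m = 25, n = 4
Numerator: 25 * 24 * 23 * 22
Denominator: 4! = 24
C(25, 4) = 12650


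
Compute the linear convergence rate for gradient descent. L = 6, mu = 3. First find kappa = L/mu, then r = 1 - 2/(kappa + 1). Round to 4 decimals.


Step 1: Compute the condition number.
kappa = L/mu = 6/3 = 2.0
Step 2: Compute the convergence rate.
r = 1 - 2/(kappa + 1) = 1 - 2*mu/(L + mu) = (L - mu)/(L + mu) = 3/9 = 0.3333


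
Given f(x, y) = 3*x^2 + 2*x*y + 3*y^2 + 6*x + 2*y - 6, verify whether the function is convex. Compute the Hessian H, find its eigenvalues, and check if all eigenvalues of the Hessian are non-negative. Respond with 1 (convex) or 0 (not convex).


The Hessian of f(x,y) = 3*x^2 + 2*x*y + 3*y^2 + 6*x + 2*y - 6 is:
H = [[6, 2], [2, 6]]
Trace = 6 + 6 = 12
Determinant = 6*6 - (2)^2 = 32
Discriminant = (12)^2 - 4*32 = 16.0
Eigenvalues: lambda_1 = 4.0, lambda_2 = 8.0
The function is convex.

1


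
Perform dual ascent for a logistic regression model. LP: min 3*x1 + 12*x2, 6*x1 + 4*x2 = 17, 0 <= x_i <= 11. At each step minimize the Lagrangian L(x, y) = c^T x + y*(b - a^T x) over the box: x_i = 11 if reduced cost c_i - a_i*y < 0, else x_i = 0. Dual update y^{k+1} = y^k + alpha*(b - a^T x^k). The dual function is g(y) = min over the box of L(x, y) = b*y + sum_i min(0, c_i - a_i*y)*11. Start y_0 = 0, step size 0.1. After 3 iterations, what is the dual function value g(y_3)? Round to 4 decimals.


Dual ascent for LP: min 3*x1 + 12*x2, 6*x1 + 4*x2 = 17, 0 <= x_i <= 11
Step 1: y^k = 0.0, reduced costs: (3.0, 12.0)
  x^k = (0.0, 0.0), subgradient = b - a^T x = 17.0
  y^{k+1} = 0.0 + 0.1*17.0 = 1.7
Step 2: y^k = 1.7, reduced costs: (-7.2, 5.2)
  x^k = (11.0, 0.0), subgradient = b - a^T x = -49.0
  y^{k+1} = 1.7 + 0.1*-49.0 = -3.2
Step 3: y^k = -3.2, reduced costs: (22.2, 24.8)
  x^k = (0.0, 0.0), subgradient = b - a^T x = 17.0
  y^{k+1} = -3.2 + 0.1*17.0 = -1.5
Dual objective at y_3 = -1.5: reduced costs (12.0, 18.0), box minimizer x = (0.0, 0.0)
g(y_3) = b*y + (c1 - a1*y)*x1 + (c2 - a2*y)*x2 = 17*(-1.5) + 12.0*0.0 + 18.0*0.0 = -25.5 + 0.0 + 0.0 = -25.5


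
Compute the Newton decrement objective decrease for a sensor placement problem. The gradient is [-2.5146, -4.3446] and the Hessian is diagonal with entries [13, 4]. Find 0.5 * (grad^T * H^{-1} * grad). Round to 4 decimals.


Step 1: H is diagonal, so H^(-1) * g = [-0.1934, -1.0862].
Step 2: g^T H^(-1) g = sum_i g_i^2 / H_ii
  = (-2.5146)^2/13 + (-4.3446)^2/4
  = 0.4864 + 4.7189 = 5.2053
Step 3: Objective decrease = 0.5 * g^T H^(-1) g = 2.6026


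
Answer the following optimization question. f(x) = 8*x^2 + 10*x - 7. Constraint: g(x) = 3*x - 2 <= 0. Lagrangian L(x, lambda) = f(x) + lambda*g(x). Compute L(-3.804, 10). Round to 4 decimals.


Step 1: Evaluate f(x).
f(-3.804) = 8*(-3.804)^2 + 10*(-3.804) - 7 = 70.7233
Step 2: Evaluate g(x).
g(-3.804) = 3*-3.804 - 2 = -13.412
Step 3: Compute Lagrangian.
L = 70.7233 + 10*-13.412 = -63.3967


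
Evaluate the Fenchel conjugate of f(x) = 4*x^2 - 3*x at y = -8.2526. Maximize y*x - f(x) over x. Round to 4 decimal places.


f*(y) = sup_x {y*x - a*x^2 - b*x} = sup_x {(y-b)*x - a*x^2}
FOC: (y - b) - 2a*x = 0 => x* = (y - b)/(2a)
x* = (-8.2526 + 3)/(2*4) = -0.6566
f*(-8.2526) = (y-b)^2/(4a) = (-8.2526 + 3)^2/(4*4)
= 27.5898/16 = 1.7244


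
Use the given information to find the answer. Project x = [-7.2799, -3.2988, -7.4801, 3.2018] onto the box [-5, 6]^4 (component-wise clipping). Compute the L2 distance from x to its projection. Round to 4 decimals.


Project each component onto [-5, 6].
clip(-7.2799) = -5.0, clip(-3.2988) = -3.2988, clip(-7.4801) = -5.0, clip(3.2018) = 3.2018
Projection = [-5.0, -3.2988, -5.0, 3.2018]
Squared diffs: [5.1979, 0.0, 6.1509, 0.0]
Distance = sqrt(11.3488) = 3.3688


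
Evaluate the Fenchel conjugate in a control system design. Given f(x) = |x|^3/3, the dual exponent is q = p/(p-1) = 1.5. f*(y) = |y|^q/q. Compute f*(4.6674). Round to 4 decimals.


The conjugate exponent q satisfies 1/p + 1/q = 1.
p = 3, so q = 3/(3 - 1) = 1.5
|y|^q = 4.6674^1.5 = 10.0835
f*(4.6674) = 10.0835 / 1.5 = 6.7224


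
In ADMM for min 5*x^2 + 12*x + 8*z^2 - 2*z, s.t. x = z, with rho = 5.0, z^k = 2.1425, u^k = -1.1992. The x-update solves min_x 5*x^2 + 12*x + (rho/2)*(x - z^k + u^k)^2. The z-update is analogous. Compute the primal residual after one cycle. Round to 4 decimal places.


ADMM iteration with rho = 5.0, z^k = 2.1425, u^k = -1.1992
Step 1: x-update.
Minimize 5*x^2 + 12*x + (5.0/2)*(x - 2.1425 - 1.1992)^2
FOC: (2*5 + 5.0)*x = -12 + 5.0*(2.1425 + 1.1992)
x^{k+1} = 0.3139
Step 2: z-update.
Minimize 8*z^2 - 2*z + (5.0/2)*(0.3139 - z - 1.1992)^2
FOC: (2*8 + 5.0)*z = 2 + 5.0*(0.3139 - 1.1992)
z^{k+1} = -0.1155
Step 3: u-update.
u^{k+1} = -1.1992 + 0.3139 + 0.1155 = -0.7698
Step 4: Primal residual = |0.3139 + 0.1155| = 0.4294


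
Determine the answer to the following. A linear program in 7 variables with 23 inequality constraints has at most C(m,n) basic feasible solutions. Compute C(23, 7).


Each vertex corresponds to some choice of n active constraints out of m, so the number of vertices is at most C(m, n) = m! / (n!(m-n)!).
m = 23, n = 7
Numerator: 23 * 22 * 21 * 20 * 19 * 18 * 17
Denominator: 7! = 5040
C(23, 7) = 245157


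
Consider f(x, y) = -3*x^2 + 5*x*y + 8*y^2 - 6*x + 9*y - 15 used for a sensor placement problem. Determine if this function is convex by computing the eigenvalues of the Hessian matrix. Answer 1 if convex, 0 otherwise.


The Hessian of f(x,y) = -3*x^2 + 5*x*y + 8*y^2 - 6*x + 9*y - 15 is:
H = [[-6, 5], [5, 16]]
Trace = -6 + 16 = 10
Determinant = -6*16 - (5)^2 = -121
Discriminant = (10)^2 - 4*-121 = 584.0
Eigenvalues: lambda_1 = -7.083, lambda_2 = 17.083
The function is not convex.

0


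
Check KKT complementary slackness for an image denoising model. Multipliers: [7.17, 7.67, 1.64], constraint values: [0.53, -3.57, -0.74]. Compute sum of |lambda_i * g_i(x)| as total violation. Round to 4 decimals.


KKT complementary slackness check:
lambda_1 * g_1 = 7.17 * 0.53 = 3.8001
lambda_2 * g_2 = 7.67 * -3.57 = -27.3819
lambda_3 * g_3 = 1.64 * -0.74 = -1.2136
Total violation = 3.8001 + 27.3819 + 1.2136 = 32.3956


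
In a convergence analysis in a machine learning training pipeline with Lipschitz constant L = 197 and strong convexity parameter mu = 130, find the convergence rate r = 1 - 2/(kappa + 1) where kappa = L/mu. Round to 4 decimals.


Step 1: Compute the condition number.
kappa = L/mu = 197/130 = 1.5154
Step 2: Compute the convergence rate.
r = 1 - 2/(kappa + 1) = 1 - 2*mu/(L + mu) = (L - mu)/(L + mu) = 67/327 = 0.2049


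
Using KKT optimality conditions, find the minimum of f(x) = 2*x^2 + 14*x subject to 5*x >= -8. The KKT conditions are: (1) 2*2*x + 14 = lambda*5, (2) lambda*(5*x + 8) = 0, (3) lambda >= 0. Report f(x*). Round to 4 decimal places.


Step 1: Try lambda = 0 (constraint inactive).
x_unc = -14/(2*2) = -3.5
Check: 5*-3.5 = -17.5 < -8 -- violated!
Step 2: Constraint must be active: 5*x = -8
x* = -8/5 = -1.6
lambda = (2*2*(-1.6) + 14)/5 = 1.52
Step 3: Compute optimal value.
f(x*) = 2*(-1.6)^2 + 14*(-1.6) = -17.28


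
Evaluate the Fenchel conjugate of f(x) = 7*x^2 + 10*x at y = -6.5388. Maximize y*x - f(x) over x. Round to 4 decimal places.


f*(y) = sup_x {y*x - a*x^2 - b*x} = sup_x {(y-b)*x - a*x^2}
FOC: (y - b) - 2a*x = 0 => x* = (y - b)/(2a)
x* = (-6.5388 - 10)/(2*7) = -1.1813
f*(-6.5388) = (y-b)^2/(4a) = (-6.5388 - 10)^2/(4*7)
= 273.5319/28 = 9.769


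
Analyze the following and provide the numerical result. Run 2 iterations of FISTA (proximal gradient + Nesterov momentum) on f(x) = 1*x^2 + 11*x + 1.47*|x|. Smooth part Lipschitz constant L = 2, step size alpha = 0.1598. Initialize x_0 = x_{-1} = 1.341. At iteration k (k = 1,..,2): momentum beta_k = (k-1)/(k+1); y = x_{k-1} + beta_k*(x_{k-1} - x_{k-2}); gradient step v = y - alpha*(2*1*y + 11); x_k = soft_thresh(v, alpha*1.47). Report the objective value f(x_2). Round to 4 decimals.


FISTA on f(x) = 1*x^2 + 11*x + 1.47*|x|
L = 2, alpha = 0.1598
Iteration 1: beta = 0.0, y = 1.341 + 0.0*(1.341 - 1.341) = 1.341
  grad(y) = 13.682, v = y - alpha*grad = -0.8454
  prox(v) = soft_thresh(-0.8454, 0.2349) = -0.6105
Iteration 2: beta = 0.3333, y = -0.6105 + 0.3333*(-0.6105 - 1.341) = -1.261
  grad(y) = 8.4781, v = y - alpha*grad = -2.6158
  prox(v) = soft_thresh(-2.6158, 0.2349) = -2.3809
f(x_2) = 1*(-2.3809)^2 + 11*(-2.3809) + 1.47*|-2.3809| = -17.0211


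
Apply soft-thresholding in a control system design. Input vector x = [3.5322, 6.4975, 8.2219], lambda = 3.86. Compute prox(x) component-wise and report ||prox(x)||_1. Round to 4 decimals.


Soft-thresholding with lambda = 3.86:
prox(3.5322) = sign(3.5322)*max(|3.5322| - 3.86, 0) = 0.0
prox(6.4975) = sign(6.4975)*max(|6.4975| - 3.86, 0) = 2.6375
prox(8.2219) = sign(8.2219)*max(|8.2219| - 3.86, 0) = 4.3619
prox(x) = [0.0, 2.6375, 4.3619]
||prox(x)||_1 = 0.0 + 2.6375 + 4.3619 = 6.9994


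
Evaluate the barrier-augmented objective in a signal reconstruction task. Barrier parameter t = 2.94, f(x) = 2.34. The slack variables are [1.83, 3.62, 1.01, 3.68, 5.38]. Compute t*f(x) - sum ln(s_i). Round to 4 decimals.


Step 1: Compute log-barrier.
ln values: [0.6043, 1.2865, 0.01, 1.3029, 1.6827]
phi = -(0.6043 + 1.2865 + 0.01 + 1.3029 + 1.6827) = -4.8863
Step 2: Compute augmented objective.
t*f(x) = 2.94*2.34 = 6.8796
Total = 6.8796 - 4.8863 = 1.9933


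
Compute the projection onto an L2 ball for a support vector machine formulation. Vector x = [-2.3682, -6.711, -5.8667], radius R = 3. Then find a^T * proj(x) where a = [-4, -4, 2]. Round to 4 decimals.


Step 1: Compute ||x|| (intermediates to 6 decimals).
||x|| = sqrt((-2.3682)^2 + (-6.711)^2 + (-5.8667)^2) = 9.223018
Step 2: Project.
Since ||x|| > R, scale = R/||x|| = 3/9.223018 = 0.325273, proj(x) = scale * x
proj(x) = [-0.770312, -2.182907, -1.908279]
Step 3: Dot product.
a^T * proj(x) = -4*(-0.770312) - 4*(-2.182907) + 2*(-1.908279) = 7.9963


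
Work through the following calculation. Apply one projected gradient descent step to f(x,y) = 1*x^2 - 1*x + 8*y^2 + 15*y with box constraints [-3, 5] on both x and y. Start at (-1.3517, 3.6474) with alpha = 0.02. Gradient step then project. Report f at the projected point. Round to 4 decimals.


Step 1: Compute gradient at (-1.3517, 3.6474).
grad_x = 2*1*-1.3517 - 1 = -3.7034
grad_y = 2*8*3.6474 + 15 = 73.3584
Step 2: Gradient step.
x_raw = -1.3517 - 0.02*-3.7034 = -1.2776
y_raw = 3.6474 - 0.02*73.3584 = 2.1802
Step 3: Project onto [-3, 5].
x_proj = clip(-1.2776) = -1.2776
y_proj = clip(2.1802) = 2.1802
Step 4: Evaluate f.
f(-1.2776, 2.1802) = 73.6407


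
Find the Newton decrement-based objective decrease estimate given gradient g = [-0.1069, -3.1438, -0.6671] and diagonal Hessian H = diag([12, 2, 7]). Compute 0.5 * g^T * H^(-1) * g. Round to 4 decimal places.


Step 1: H is diagonal, so H^(-1) * g = [-0.0089, -1.5719, -0.0953].
Step 2: g^T H^(-1) g = sum_i g_i^2 / H_ii
  = (-0.1069)^2/12 + (-3.1438)^2/2 + (-0.6671)^2/7
  = 0.001 + 4.9417 + 0.0636 = 5.0063
Step 3: Objective decrease = 0.5 * g^T H^(-1) g = 2.5031


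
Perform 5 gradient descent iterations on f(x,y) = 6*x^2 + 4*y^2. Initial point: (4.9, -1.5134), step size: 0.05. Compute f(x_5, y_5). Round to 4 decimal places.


Gradient descent on f(x,y) = 6*x^2 + 4*y^2.
Starting point: (4.9, -1.5134), alpha = 0.05
Step 1: grad_x = 2*6*4.9 = 58.8, grad_y = 2*4*-1.5134 = -12.1072
  x_1 = 4.9 - 0.05*58.8 = 1.96
  y_1 = -1.5134 - 0.05*-12.1072 = -0.908
Step 2: grad_x = 2*6*1.96 = 23.52, grad_y = 2*4*-0.908 = -7.2643
  x_2 = 1.96 - 0.05*23.52 = 0.784
  y_2 = -0.908 - 0.05*-7.2643 = -0.5448
Step 3: grad_x = 2*6*0.784 = 9.408, grad_y = 2*4*-0.5448 = -4.3586
  x_3 = 0.784 - 0.05*9.408 = 0.3136
  y_3 = -0.5448 - 0.05*-4.3586 = -0.3269
Step 4: grad_x = 2*6*0.3136 = 3.7632, grad_y = 2*4*-0.3269 = -2.6152
  x_4 = 0.3136 - 0.05*3.7632 = 0.1254
  y_4 = -0.3269 - 0.05*-2.6152 = -0.1961
Step 5: grad_x = 2*6*0.1254 = 1.5053, grad_y = 2*4*-0.1961 = -1.5691
  x_5 = 0.1254 - 0.05*1.5053 = 0.0502
  y_5 = -0.1961 - 0.05*-1.5691 = -0.1177
f(0.0502, -0.1177) = 6*0.0502^2 + 4*(-0.1177)^2 = 0.0705
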